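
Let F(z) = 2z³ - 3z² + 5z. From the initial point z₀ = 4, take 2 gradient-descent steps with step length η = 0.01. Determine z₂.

F′(z) = 6z² - 6z + 5
z₁ = 4 − 0.01·77 = 3.23
z₂ = 3.23 − 0.01·48.2174 = 2.747826

2.747826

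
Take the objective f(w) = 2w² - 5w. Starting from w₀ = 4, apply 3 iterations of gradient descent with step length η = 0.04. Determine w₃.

f′(w) = 4w - 5
w₁ = 4 − 0.04·11 = 3.56
w₂ = 3.56 − 0.04·9.24 = 3.1904
w₃ = 3.1904 − 0.04·7.7616 = 2.879936

2.879936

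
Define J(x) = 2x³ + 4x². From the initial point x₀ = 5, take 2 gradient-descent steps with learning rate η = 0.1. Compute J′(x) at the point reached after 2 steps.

86013.76

J′(x) = 6x² + 8x
Step 1: J′(5) = 190; x₁ = 5 − 0.1·190 = -14
Step 2: J′(-14) = 1064; x₂ = -14 − 0.1·1064 = -120.4
J′(x) at (-120.4) = 86013.76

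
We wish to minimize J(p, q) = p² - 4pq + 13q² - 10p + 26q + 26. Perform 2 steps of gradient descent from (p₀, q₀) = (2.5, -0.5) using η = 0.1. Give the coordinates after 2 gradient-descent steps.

(2.92, -0.2)

∇J = (2p - 4q - 10, -4p + 26q + 26)
Step 1: at (2.5, -0.5), ∇J = (-3, 3) → (2.5, -0.5) − 0.1·(-3, 3) = (2.8, -0.8)
Step 2: at (2.8, -0.8), ∇J = (-1.2, -6) → (2.8, -0.8) − 0.1·(-1.2, -6) = (2.92, -0.2)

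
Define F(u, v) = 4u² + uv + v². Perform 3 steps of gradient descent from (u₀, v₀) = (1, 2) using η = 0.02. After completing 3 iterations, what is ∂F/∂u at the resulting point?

∇F = (8u + v, u + 2v)
(u₁, v₁) = (1, 2) − 0.02·(10, 5) = (0.8, 1.9)
(u₂, v₂) = (0.8, 1.9) − 0.02·(8.3, 4.6) = (0.634, 1.808)
(u₃, v₃) = (0.634, 1.808) − 0.02·(6.88, 4.25) = (0.4964, 1.723)
∂F/∂u at (0.4964, 1.723) = 5.6942

5.6942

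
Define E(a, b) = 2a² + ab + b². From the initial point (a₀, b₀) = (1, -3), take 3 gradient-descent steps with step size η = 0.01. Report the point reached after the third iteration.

(0.969713, -2.852681)

∇E = (4a + b, a + 2b)
(a₁, b₁) = (1, -3) − 0.01·(1, -5) = (0.99, -2.95)
(a₂, b₂) = (0.99, -2.95) − 0.01·(1.01, -4.91) = (0.9799, -2.9009)
(a₃, b₃) = (0.9799, -2.9009) − 0.01·(1.0187, -4.8219) = (0.969713, -2.852681)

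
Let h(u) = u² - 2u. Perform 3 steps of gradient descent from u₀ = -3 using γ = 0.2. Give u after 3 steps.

h′(u) = 2u - 2
Step 1: h′(-3) = -8; u₁ = -3 − 0.2·(-8) = -1.4
Step 2: h′(-1.4) = -4.8; u₂ = -1.4 − 0.2·(-4.8) = -0.44
Step 3: h′(-0.44) = -2.88; u₃ = -0.44 − 0.2·(-2.88) = 0.136

0.136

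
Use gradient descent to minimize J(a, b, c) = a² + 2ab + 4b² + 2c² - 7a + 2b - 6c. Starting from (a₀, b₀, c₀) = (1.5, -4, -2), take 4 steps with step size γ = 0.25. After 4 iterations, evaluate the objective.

130.91796875

∇J = (2a + 2b - 7, 2a + 8b + 2, 4c - 6)
(a₁, b₁, c₁) = (1.5, -4, -2) − 0.25·(-12, -27, -14) = (4.5, 2.75, 1.5)
(a₂, b₂, c₂) = (4.5, 2.75, 1.5) − 0.25·(7.5, 33, 0) = (2.625, -5.5, 1.5)
(a₃, b₃, c₃) = (2.625, -5.5, 1.5) − 0.25·(-12.75, -36.75, 0) = (5.8125, 3.6875, 1.5)
(a₄, b₄, c₄) = (5.8125, 3.6875, 1.5) − 0.25·(12, 43.125, 0) = (2.8125, -7.09375, 1.5)
J(2.8125, -7.09375, 1.5) = 130.91796875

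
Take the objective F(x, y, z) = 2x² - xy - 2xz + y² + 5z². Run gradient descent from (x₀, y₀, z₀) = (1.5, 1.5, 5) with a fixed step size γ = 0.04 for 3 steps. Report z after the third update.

∇F = (4x - y - 2z, -x + 2y, -2x + 10z)
(x₁, y₁, z₁) = (1.5, 1.5, 5) − 0.04·(-5.5, 1.5, 47) = (1.72, 1.44, 3.12)
(x₂, y₂, z₂) = (1.72, 1.44, 3.12) − 0.04·(-0.8, 1.16, 27.76) = (1.752, 1.3936, 2.0096)
(x₃, y₃, z₃) = (1.752, 1.3936, 2.0096) − 0.04·(1.5952, 1.0352, 16.592) = (1.688192, 1.352192, 1.34592)
z = 1.34592

1.34592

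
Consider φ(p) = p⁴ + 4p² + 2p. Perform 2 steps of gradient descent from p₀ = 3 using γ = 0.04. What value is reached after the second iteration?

φ′(p) = 4p³ + 8p + 2
p₁ = 3 − 0.04·134 = -2.36
p₂ = -2.36 − 0.04·(-69.457024) = 0.41828096

0.41828096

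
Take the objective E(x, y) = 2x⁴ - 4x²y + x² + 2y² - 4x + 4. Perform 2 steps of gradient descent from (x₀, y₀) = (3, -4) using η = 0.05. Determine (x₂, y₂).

∇E = (8x³ - 8xy + 2x - 4, -4x² + 4y)
(x₁, y₁) = (3, -4) − 0.05·(314, -52) = (-12.7, -1.4)
(x₂, y₂) = (-12.7, -1.4) − 0.05·(-16558.704, -650.76) = (815.2352, 31.138)

(815.2352, 31.138)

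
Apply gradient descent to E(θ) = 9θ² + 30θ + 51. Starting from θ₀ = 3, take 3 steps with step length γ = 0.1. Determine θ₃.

E′(θ) = 18θ + 30
θ₁ = 3 − 0.1·84 = -5.4
θ₂ = -5.4 − 0.1·(-67.2) = 1.32
θ₃ = 1.32 − 0.1·53.76 = -4.056

-4.056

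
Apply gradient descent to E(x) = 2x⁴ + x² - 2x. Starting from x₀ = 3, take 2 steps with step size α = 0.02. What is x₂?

-0.86496

E′(x) = 8x³ + 2x - 2
x₁ = 3 − 0.02·220 = -1.4
x₂ = -1.4 − 0.02·(-26.752) = -0.86496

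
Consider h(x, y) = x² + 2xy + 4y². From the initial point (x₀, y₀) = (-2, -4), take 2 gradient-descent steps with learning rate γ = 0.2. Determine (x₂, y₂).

(-1.04, -2.08)

∇h = (2x + 2y, 2x + 8y)
Step 1: at (-2, -4), ∇h = (-12, -36) → (-2, -4) − 0.2·(-12, -36) = (0.4, 3.2)
Step 2: at (0.4, 3.2), ∇h = (7.2, 26.4) → (0.4, 3.2) − 0.2·(7.2, 26.4) = (-1.04, -2.08)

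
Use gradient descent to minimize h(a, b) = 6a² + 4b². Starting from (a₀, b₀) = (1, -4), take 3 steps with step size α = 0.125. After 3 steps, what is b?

0

∇h = (12a, 8b)
Step 1: at (1, -4), ∇h = (12, -32) → (1, -4) − 0.125·(12, -32) = (-0.5, 0)
Step 2: at (-0.5, 0), ∇h = (-6, 0) → (-0.5, 0) − 0.125·(-6, 0) = (0.25, 0)
Step 3: at (0.25, 0), ∇h = (3, 0) → (0.25, 0) − 0.125·(3, 0) = (-0.125, 0)
b = 0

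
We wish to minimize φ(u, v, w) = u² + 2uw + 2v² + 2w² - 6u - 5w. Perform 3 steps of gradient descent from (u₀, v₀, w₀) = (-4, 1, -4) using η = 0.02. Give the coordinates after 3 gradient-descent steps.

∇φ = (2u + 2w - 6, 4v, 2u + 4w - 5)
Step 1: at (-4, 1, -4), ∇φ = (-22, 4, -29) → (-4, 1, -4) − 0.02·(-22, 4, -29) = (-3.56, 0.92, -3.42)
Step 2: at (-3.56, 0.92, -3.42), ∇φ = (-19.96, 3.68, -25.8) → (-3.56, 0.92, -3.42) − 0.02·(-19.96, 3.68, -25.8) = (-3.1608, 0.8464, -2.904)
Step 3: at (-3.1608, 0.8464, -2.904), ∇φ = (-18.1296, 3.3856, -22.9376) → (-3.1608, 0.8464, -2.904) − 0.02·(-18.1296, 3.3856, -22.9376) = (-2.798208, 0.778688, -2.445248)

(-2.798208, 0.778688, -2.445248)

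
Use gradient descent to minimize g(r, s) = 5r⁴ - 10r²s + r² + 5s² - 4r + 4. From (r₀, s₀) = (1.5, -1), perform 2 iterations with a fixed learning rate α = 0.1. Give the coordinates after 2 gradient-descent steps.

∇g = (20r³ - 20rs + 2r - 4, -10r² + 10s)
Step 1: at (1.5, -1), ∇g = (96.5, -32.5) → (1.5, -1) − 0.1·(96.5, -32.5) = (-8.15, 2.25)
Step 2: at (-8.15, 2.25), ∇g = (-10480.4175, -641.725) → (-8.15, 2.25) − 0.1·(-10480.4175, -641.725) = (1039.89175, 66.4225)

(1039.89175, 66.4225)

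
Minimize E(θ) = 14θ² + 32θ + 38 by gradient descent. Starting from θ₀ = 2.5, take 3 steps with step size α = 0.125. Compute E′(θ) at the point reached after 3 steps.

E′(θ) = 28θ + 32
Step 1: E′(2.5) = 102; θ₁ = 2.5 − 0.125·102 = -10.25
Step 2: E′(-10.25) = -255; θ₂ = -10.25 − 0.125·(-255) = 21.625
Step 3: E′(21.625) = 637.5; θ₃ = 21.625 − 0.125·637.5 = -58.0625
E′(θ) at (-58.0625) = -1593.75

-1593.75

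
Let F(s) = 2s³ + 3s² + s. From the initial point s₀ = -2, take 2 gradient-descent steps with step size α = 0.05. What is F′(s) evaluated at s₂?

73.494328375

F′(s) = 6s² + 6s + 1
Step 1: F′(-2) = 13; s₁ = -2 − 0.05·13 = -2.65
Step 2: F′(-2.65) = 27.235; s₂ = -2.65 − 0.05·27.235 = -4.01175
F′(s) at (-4.01175) = 73.494328375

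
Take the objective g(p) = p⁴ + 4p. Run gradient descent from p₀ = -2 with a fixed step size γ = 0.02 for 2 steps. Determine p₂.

-1.28112128

g′(p) = 4p³ + 4
p₁ = -2 − 0.02·(-28) = -1.44
p₂ = -1.44 − 0.02·(-7.943936) = -1.28112128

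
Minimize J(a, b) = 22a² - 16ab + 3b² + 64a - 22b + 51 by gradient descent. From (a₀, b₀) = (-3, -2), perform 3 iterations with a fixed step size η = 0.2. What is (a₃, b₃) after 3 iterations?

(522.536, -194.304)

∇J = (44a - 16b + 64, -16a + 6b - 22)
(a₁, b₁) = (-3, -2) − 0.2·(-36, 14) = (4.2, -4.8)
(a₂, b₂) = (4.2, -4.8) − 0.2·(325.6, -118) = (-60.92, 18.8)
(a₃, b₃) = (-60.92, 18.8) − 0.2·(-2917.28, 1065.52) = (522.536, -194.304)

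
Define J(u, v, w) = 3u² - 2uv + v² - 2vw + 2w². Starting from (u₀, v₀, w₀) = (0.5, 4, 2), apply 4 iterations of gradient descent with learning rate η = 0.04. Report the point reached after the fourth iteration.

(1.0134848, 3.6460544, 1.95556864)

∇J = (6u - 2v, -2u + 2v - 2w, -2v + 4w)
(u₁, v₁, w₁) = (0.5, 4, 2) − 0.04·(-5, 3, 0) = (0.7, 3.88, 2)
(u₂, v₂, w₂) = (0.7, 3.88, 2) − 0.04·(-3.56, 2.36, 0.24) = (0.8424, 3.7856, 1.9904)
(u₃, v₃, w₃) = (0.8424, 3.7856, 1.9904) − 0.04·(-2.5168, 1.9056, 0.3904) = (0.943072, 3.709376, 1.974784)
(u₄, v₄, w₄) = (0.943072, 3.709376, 1.974784) − 0.04·(-1.76032, 1.58304, 0.480384) = (1.0134848, 3.6460544, 1.95556864)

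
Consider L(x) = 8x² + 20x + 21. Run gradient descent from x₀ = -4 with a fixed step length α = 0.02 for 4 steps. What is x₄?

-1.83798784

L′(x) = 16x + 20
Step 1: L′(-4) = -44; x₁ = -4 − 0.02·(-44) = -3.12
Step 2: L′(-3.12) = -29.92; x₂ = -3.12 − 0.02·(-29.92) = -2.5216
Step 3: L′(-2.5216) = -20.3456; x₃ = -2.5216 − 0.02·(-20.3456) = -2.114688
Step 4: L′(-2.114688) = -13.835008; x₄ = -2.114688 − 0.02·(-13.835008) = -1.83798784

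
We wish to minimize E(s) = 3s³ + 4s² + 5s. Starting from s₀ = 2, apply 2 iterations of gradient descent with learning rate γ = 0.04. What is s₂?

E′(s) = 9s² + 8s + 5
s₁ = 2 − 0.04·57 = -0.28
s₂ = -0.28 − 0.04·3.4656 = -0.418624

-0.418624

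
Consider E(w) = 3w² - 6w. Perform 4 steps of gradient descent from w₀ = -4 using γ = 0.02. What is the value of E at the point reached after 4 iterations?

23.97258936041472

E′(w) = 6w - 6
w₁ = -4 − 0.02·(-30) = -3.4
w₂ = -3.4 − 0.02·(-26.4) = -2.872
w₃ = -2.872 − 0.02·(-23.232) = -2.40736
w₄ = -2.40736 − 0.02·(-20.44416) = -1.9984768
E(-1.9984768) = 23.97258936041472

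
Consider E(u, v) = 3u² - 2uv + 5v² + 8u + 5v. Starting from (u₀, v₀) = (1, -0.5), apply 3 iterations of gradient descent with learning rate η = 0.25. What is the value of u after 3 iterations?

∇E = (6u - 2v + 8, -2u + 10v + 5)
Step 1: at (1, -0.5), ∇E = (15, -2) → (1, -0.5) − 0.25·(15, -2) = (-2.75, 0)
Step 2: at (-2.75, 0), ∇E = (-8.5, 10.5) → (-2.75, 0) − 0.25·(-8.5, 10.5) = (-0.625, -2.625)
Step 3: at (-0.625, -2.625), ∇E = (9.5, -20) → (-0.625, -2.625) − 0.25·(9.5, -20) = (-3, 2.375)
u = -3

-3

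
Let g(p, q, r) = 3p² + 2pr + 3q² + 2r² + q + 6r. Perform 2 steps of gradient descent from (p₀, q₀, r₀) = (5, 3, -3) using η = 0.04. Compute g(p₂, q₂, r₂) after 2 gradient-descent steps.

∇g = (6p + 2r, 6q + 1, 2p + 4r + 6)
Step 1: at (5, 3, -3), ∇g = (24, 19, 4) → (5, 3, -3) − 0.04·(24, 19, 4) = (4.04, 2.24, -3.16)
Step 2: at (4.04, 2.24, -3.16), ∇g = (17.92, 14.44, 1.44) → (4.04, 2.24, -3.16) − 0.04·(17.92, 14.44, 1.44) = (3.3232, 1.6624, -3.2176)
g(3.3232, 1.6624, -3.2176) = 23.09893888

23.09893888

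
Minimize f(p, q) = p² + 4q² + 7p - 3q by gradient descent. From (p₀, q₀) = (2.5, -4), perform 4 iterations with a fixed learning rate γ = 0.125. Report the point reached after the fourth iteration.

(-1.6015625, 0.375)

∇f = (2p + 7, 8q - 3)
(p₁, q₁) = (2.5, -4) − 0.125·(12, -35) = (1, 0.375)
(p₂, q₂) = (1, 0.375) − 0.125·(9, 0) = (-0.125, 0.375)
(p₃, q₃) = (-0.125, 0.375) − 0.125·(6.75, 0) = (-0.96875, 0.375)
(p₄, q₄) = (-0.96875, 0.375) − 0.125·(5.0625, 0) = (-1.6015625, 0.375)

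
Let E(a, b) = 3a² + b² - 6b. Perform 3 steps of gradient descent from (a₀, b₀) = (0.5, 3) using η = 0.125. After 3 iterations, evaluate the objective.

∇E = (6a, 2b - 6)
(a₁, b₁) = (0.5, 3) − 0.125·(3, 0) = (0.125, 3)
(a₂, b₂) = (0.125, 3) − 0.125·(0.75, 0) = (0.03125, 3)
(a₃, b₃) = (0.03125, 3) − 0.125·(0.1875, 0) = (0.0078125, 3)
E(0.0078125, 3) = -8.99981689453125

-8.99981689453125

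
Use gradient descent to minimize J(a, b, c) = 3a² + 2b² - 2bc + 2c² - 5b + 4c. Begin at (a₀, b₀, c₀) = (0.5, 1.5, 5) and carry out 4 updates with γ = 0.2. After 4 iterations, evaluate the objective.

∇J = (6a, 4b - 2c - 5, -2b + 4c + 4)
Step 1: at (0.5, 1.5, 5), ∇J = (3, -9, 21) → (0.5, 1.5, 5) − 0.2·(3, -9, 21) = (-0.1, 3.3, 0.8)
Step 2: at (-0.1, 3.3, 0.8), ∇J = (-0.6, 6.6, 0.6) → (-0.1, 3.3, 0.8) − 0.2·(-0.6, 6.6, 0.6) = (0.02, 1.98, 0.68)
Step 3: at (0.02, 1.98, 0.68), ∇J = (0.12, 1.56, 2.76) → (0.02, 1.98, 0.68) − 0.2·(0.12, 1.56, 2.76) = (-0.004, 1.668, 0.128)
Step 4: at (-0.004, 1.668, 0.128), ∇J = (-0.024, 1.416, 1.176) → (-0.004, 1.668, 0.128) − 0.2·(-0.024, 1.416, 1.176) = (0.0008, 1.3848, -0.1072)
J(0.0008, 1.3848, -0.1072) = -3.1975712

-3.1975712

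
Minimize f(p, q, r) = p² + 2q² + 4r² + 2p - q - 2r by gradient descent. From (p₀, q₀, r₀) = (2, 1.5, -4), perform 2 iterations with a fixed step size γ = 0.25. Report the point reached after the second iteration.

(-0.25, 0.25, -4)

∇f = (2p + 2, 4q - 1, 8r - 2)
(p₁, q₁, r₁) = (2, 1.5, -4) − 0.25·(6, 5, -34) = (0.5, 0.25, 4.5)
(p₂, q₂, r₂) = (0.5, 0.25, 4.5) − 0.25·(3, 0, 34) = (-0.25, 0.25, -4)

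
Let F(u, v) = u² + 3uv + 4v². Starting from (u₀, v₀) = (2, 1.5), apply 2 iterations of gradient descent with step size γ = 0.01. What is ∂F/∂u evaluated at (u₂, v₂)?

∇F = (2u + 3v, 3u + 8v)
(u₁, v₁) = (2, 1.5) − 0.01·(8.5, 18) = (1.915, 1.32)
(u₂, v₂) = (1.915, 1.32) − 0.01·(7.79, 16.305) = (1.8371, 1.15695)
∂F/∂u at (1.8371, 1.15695) = 7.14505

7.14505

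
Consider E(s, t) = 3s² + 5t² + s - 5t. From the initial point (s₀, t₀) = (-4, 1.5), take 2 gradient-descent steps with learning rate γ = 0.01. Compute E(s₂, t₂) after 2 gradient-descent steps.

36.36518332

∇E = (6s + 1, 10t - 5)
Step 1: at (-4, 1.5), ∇E = (-23, 10) → (-4, 1.5) − 0.01·(-23, 10) = (-3.77, 1.4)
Step 2: at (-3.77, 1.4), ∇E = (-21.62, 9) → (-3.77, 1.4) − 0.01·(-21.62, 9) = (-3.5538, 1.31)
E(-3.5538, 1.31) = 36.36518332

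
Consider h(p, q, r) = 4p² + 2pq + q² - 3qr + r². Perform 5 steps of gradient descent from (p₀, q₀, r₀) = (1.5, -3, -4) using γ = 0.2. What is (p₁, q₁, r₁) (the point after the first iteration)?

∇h = (8p + 2q, 2p + 2q - 3r, -3q + 2r)
(p₁, q₁, r₁) = (1.5, -3, -4) − 0.2·(6, 9, 1) = (0.3, -4.8, -4.2)

(0.3, -4.8, -4.2)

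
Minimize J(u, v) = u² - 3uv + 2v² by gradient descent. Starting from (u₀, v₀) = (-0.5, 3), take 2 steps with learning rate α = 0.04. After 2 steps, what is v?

2.0544

∇J = (2u - 3v, -3u + 4v)
Step 1: at (-0.5, 3), ∇J = (-10, 13.5) → (-0.5, 3) − 0.04·(-10, 13.5) = (-0.1, 2.46)
Step 2: at (-0.1, 2.46), ∇J = (-7.58, 10.14) → (-0.1, 2.46) − 0.04·(-7.58, 10.14) = (0.2032, 2.0544)
v = 2.0544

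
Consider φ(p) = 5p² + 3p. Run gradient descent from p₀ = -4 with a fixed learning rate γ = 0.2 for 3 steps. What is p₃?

3.4

φ′(p) = 10p + 3
Step 1: φ′(-4) = -37; p₁ = -4 − 0.2·(-37) = 3.4
Step 2: φ′(3.4) = 37; p₂ = 3.4 − 0.2·37 = -4
Step 3: φ′(-4) = -37; p₃ = -4 − 0.2·(-37) = 3.4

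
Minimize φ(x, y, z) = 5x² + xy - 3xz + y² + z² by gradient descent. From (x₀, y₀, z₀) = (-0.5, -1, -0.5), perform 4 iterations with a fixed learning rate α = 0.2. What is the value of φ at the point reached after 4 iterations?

4.83654464

∇φ = (10x + y - 3z, x + 2y, -3x + 2z)
(x₁, y₁, z₁) = (-0.5, -1, -0.5) − 0.2·(-4.5, -2.5, 0.5) = (0.4, -0.5, -0.6)
(x₂, y₂, z₂) = (0.4, -0.5, -0.6) − 0.2·(5.3, -0.6, -2.4) = (-0.66, -0.38, -0.12)
(x₃, y₃, z₃) = (-0.66, -0.38, -0.12) − 0.2·(-6.62, -1.42, 1.74) = (0.664, -0.096, -0.468)
(x₄, y₄, z₄) = (0.664, -0.096, -0.468) − 0.2·(7.948, 0.472, -2.928) = (-0.9256, -0.1904, 0.1176)
φ(-0.9256, -0.1904, 0.1176) = 4.83654464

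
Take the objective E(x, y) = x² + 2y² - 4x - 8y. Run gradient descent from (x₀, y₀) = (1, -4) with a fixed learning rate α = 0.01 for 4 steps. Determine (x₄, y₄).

∇E = (2x - 4, 4y - 8)
(x₁, y₁) = (1, -4) − 0.01·(-2, -24) = (1.02, -3.76)
(x₂, y₂) = (1.02, -3.76) − 0.01·(-1.96, -23.04) = (1.0396, -3.5296)
(x₃, y₃) = (1.0396, -3.5296) − 0.01·(-1.9208, -22.1184) = (1.058808, -3.308416)
(x₄, y₄) = (1.058808, -3.308416) − 0.01·(-1.882384, -21.233664) = (1.07763184, -3.09607936)

(1.07763184, -3.09607936)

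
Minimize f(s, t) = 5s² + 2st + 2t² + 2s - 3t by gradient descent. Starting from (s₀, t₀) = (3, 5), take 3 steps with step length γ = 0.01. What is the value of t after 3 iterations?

∇f = (10s + 2t + 2, 2s + 4t - 3)
Step 1: at (3, 5), ∇f = (42, 23) → (3, 5) − 0.01·(42, 23) = (2.58, 4.77)
Step 2: at (2.58, 4.77), ∇f = (37.34, 21.24) → (2.58, 4.77) − 0.01·(37.34, 21.24) = (2.2066, 4.5576)
Step 3: at (2.2066, 4.5576), ∇f = (33.1812, 19.6436) → (2.2066, 4.5576) − 0.01·(33.1812, 19.6436) = (1.874788, 4.361164)
t = 4.361164

4.361164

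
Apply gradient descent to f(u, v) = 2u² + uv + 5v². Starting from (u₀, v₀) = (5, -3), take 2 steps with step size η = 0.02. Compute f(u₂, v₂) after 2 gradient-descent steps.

∇f = (4u + v, u + 10v)
Step 1: at (5, -3), ∇f = (17, -25) → (5, -3) − 0.02·(17, -25) = (4.66, -2.5)
Step 2: at (4.66, -2.5), ∇f = (16.14, -20.34) → (4.66, -2.5) − 0.02·(16.14, -20.34) = (4.3372, -2.0932)
f(4.3372, -2.0932) = 50.45141184

50.45141184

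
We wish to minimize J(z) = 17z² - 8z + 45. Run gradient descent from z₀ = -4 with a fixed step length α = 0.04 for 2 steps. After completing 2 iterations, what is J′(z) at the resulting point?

-18.6624

J′(z) = 34z - 8
z₁ = -4 − 0.04·(-144) = 1.76
z₂ = 1.76 − 0.04·51.84 = -0.3136
J′(z) at (-0.3136) = -18.6624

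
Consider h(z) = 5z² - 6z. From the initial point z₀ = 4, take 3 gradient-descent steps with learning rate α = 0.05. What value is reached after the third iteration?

h′(z) = 10z - 6
Step 1: h′(4) = 34; z₁ = 4 − 0.05·34 = 2.3
Step 2: h′(2.3) = 17; z₂ = 2.3 − 0.05·17 = 1.45
Step 3: h′(1.45) = 8.5; z₃ = 1.45 − 0.05·8.5 = 1.025

1.025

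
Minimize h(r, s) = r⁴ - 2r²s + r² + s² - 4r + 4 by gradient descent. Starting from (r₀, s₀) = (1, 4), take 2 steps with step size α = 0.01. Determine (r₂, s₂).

(1.27760224, 3.887192)

∇h = (4r³ - 4rs + 2r - 4, -2r² + 2s)
Step 1: at (1, 4), ∇h = (-14, 6) → (1, 4) − 0.01·(-14, 6) = (1.14, 3.94)
Step 2: at (1.14, 3.94), ∇h = (-13.760224, 5.2808) → (1.14, 3.94) − 0.01·(-13.760224, 5.2808) = (1.27760224, 3.887192)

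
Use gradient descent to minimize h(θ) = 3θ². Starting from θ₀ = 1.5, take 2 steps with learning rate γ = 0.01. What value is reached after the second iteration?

h′(θ) = 6θ
θ₁ = 1.5 − 0.01·9 = 1.41
θ₂ = 1.41 − 0.01·8.46 = 1.3254

1.3254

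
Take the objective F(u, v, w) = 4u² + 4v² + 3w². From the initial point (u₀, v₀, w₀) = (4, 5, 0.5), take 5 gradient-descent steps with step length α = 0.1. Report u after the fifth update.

0.00128

∇F = (8u, 8v, 6w)
(u₁, v₁, w₁) = (4, 5, 0.5) − 0.1·(32, 40, 3) = (0.8, 1, 0.2)
(u₂, v₂, w₂) = (0.8, 1, 0.2) − 0.1·(6.4, 8, 1.2) = (0.16, 0.2, 0.08)
(u₃, v₃, w₃) = (0.16, 0.2, 0.08) − 0.1·(1.28, 1.6, 0.48) = (0.032, 0.04, 0.032)
(u₄, v₄, w₄) = (0.032, 0.04, 0.032) − 0.1·(0.256, 0.32, 0.192) = (0.0064, 0.008, 0.0128)
(u₅, v₅, w₅) = (0.0064, 0.008, 0.0128) − 0.1·(0.0512, 0.064, 0.0768) = (0.00128, 0.0016, 0.00512)
u = 0.00128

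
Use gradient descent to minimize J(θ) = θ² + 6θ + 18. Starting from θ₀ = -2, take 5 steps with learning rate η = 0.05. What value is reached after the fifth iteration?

J′(θ) = 2θ + 6
Step 1: J′(-2) = 2; θ₁ = -2 − 0.05·2 = -2.1
Step 2: J′(-2.1) = 1.8; θ₂ = -2.1 − 0.05·1.8 = -2.19
Step 3: J′(-2.19) = 1.62; θ₃ = -2.19 − 0.05·1.62 = -2.271
Step 4: J′(-2.271) = 1.458; θ₄ = -2.271 − 0.05·1.458 = -2.3439
Step 5: J′(-2.3439) = 1.3122; θ₅ = -2.3439 − 0.05·1.3122 = -2.40951

-2.40951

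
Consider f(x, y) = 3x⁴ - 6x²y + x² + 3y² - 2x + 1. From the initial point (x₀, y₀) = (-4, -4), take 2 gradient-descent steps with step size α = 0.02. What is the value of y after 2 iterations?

∇f = (12x³ - 12xy + 2x - 2, -6x² + 6y)
Step 1: at (-4, -4), ∇f = (-970, -120) → (-4, -4) − 0.02·(-970, -120) = (15.4, -1.6)
Step 2: at (15.4, -1.6), ∇f = (44151.648, -1432.56) → (15.4, -1.6) − 0.02·(44151.648, -1432.56) = (-867.63296, 27.0512)
y = 27.0512

27.0512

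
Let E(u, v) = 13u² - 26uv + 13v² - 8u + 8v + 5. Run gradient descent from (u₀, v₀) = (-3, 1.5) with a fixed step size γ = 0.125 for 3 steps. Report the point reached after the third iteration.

∇E = (26u - 26v - 8, -26u + 26v + 8)
(u₁, v₁) = (-3, 1.5) − 0.125·(-125, 125) = (12.625, -14.125)
(u₂, v₂) = (12.625, -14.125) − 0.125·(687.5, -687.5) = (-73.3125, 71.8125)
(u₃, v₃) = (-73.3125, 71.8125) − 0.125·(-3781.25, 3781.25) = (399.34375, -400.84375)

(399.34375, -400.84375)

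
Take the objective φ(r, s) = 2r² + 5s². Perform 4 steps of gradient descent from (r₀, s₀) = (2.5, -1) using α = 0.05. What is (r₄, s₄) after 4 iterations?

∇φ = (4r, 10s)
Step 1: at (2.5, -1), ∇φ = (10, -10) → (2.5, -1) − 0.05·(10, -10) = (2, -0.5)
Step 2: at (2, -0.5), ∇φ = (8, -5) → (2, -0.5) − 0.05·(8, -5) = (1.6, -0.25)
Step 3: at (1.6, -0.25), ∇φ = (6.4, -2.5) → (1.6, -0.25) − 0.05·(6.4, -2.5) = (1.28, -0.125)
Step 4: at (1.28, -0.125), ∇φ = (5.12, -1.25) → (1.28, -0.125) − 0.05·(5.12, -1.25) = (1.024, -0.0625)

(1.024, -0.0625)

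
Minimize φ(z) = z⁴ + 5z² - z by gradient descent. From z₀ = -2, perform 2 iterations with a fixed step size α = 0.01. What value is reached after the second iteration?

φ′(z) = 4z³ + 10z - 1
Step 1: φ′(-2) = -53; z₁ = -2 − 0.01·(-53) = -1.47
Step 2: φ′(-1.47) = -28.406092; z₂ = -1.47 − 0.01·(-28.406092) = -1.18593908

-1.18593908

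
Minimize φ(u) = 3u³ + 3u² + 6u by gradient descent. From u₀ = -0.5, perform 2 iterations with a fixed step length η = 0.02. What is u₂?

φ′(u) = 9u² + 6u + 6
u₁ = -0.5 − 0.02·5.25 = -0.605
u₂ = -0.605 − 0.02·5.664225 = -0.7182845

-0.7182845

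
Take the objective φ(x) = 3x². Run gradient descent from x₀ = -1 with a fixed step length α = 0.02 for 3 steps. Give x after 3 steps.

φ′(x) = 6x
Step 1: φ′(-1) = -6; x₁ = -1 − 0.02·(-6) = -0.88
Step 2: φ′(-0.88) = -5.28; x₂ = -0.88 − 0.02·(-5.28) = -0.7744
Step 3: φ′(-0.7744) = -4.6464; x₃ = -0.7744 − 0.02·(-4.6464) = -0.681472

-0.681472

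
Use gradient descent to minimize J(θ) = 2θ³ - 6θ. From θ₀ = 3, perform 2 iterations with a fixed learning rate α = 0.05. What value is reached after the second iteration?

0.792

J′(θ) = 6θ² - 6
θ₁ = 3 − 0.05·48 = 0.6
θ₂ = 0.6 − 0.05·(-3.84) = 0.792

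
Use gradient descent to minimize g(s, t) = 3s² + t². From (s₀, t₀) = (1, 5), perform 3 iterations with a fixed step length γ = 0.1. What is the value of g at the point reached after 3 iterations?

6.565888

∇g = (6s, 2t)
(s₁, t₁) = (1, 5) − 0.1·(6, 10) = (0.4, 4)
(s₂, t₂) = (0.4, 4) − 0.1·(2.4, 8) = (0.16, 3.2)
(s₃, t₃) = (0.16, 3.2) − 0.1·(0.96, 6.4) = (0.064, 2.56)
g(0.064, 2.56) = 6.565888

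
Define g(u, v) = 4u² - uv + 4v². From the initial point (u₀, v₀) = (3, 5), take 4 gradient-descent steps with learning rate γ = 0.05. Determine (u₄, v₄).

∇g = (8u - v, -u + 8v)
(u₁, v₁) = (3, 5) − 0.05·(19, 37) = (2.05, 3.15)
(u₂, v₂) = (2.05, 3.15) − 0.05·(13.25, 23.15) = (1.3875, 1.9925)
(u₃, v₃) = (1.3875, 1.9925) − 0.05·(9.1075, 14.5525) = (0.932125, 1.264875)
(u₄, v₄) = (0.932125, 1.264875) − 0.05·(6.192125, 9.186875) = (0.62251875, 0.80553125)

(0.62251875, 0.80553125)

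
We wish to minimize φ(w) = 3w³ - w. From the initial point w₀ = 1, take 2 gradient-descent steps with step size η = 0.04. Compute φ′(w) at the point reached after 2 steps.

1.757618929664

φ′(w) = 9w² - 1
w₁ = 1 − 0.04·8 = 0.68
w₂ = 0.68 − 0.04·3.1616 = 0.553536
φ′(w) at (0.553536) = 1.757618929664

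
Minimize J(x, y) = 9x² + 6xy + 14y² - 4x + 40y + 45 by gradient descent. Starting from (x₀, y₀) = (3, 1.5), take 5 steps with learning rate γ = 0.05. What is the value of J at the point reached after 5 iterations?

∇J = (18x + 6y - 4, 6x + 28y + 40)
Step 1: at (3, 1.5), ∇J = (59, 100) → (3, 1.5) − 0.05·(59, 100) = (0.05, -3.5)
Step 2: at (0.05, -3.5), ∇J = (-24.1, -57.7) → (0.05, -3.5) − 0.05·(-24.1, -57.7) = (1.255, -0.615)
Step 3: at (1.255, -0.615), ∇J = (14.9, 30.31) → (1.255, -0.615) − 0.05·(14.9, 30.31) = (0.51, -2.1305)
Step 4: at (0.51, -2.1305), ∇J = (-7.603, -16.594) → (0.51, -2.1305) − 0.05·(-7.603, -16.594) = (0.89015, -1.3008)
Step 5: at (0.89015, -1.3008), ∇J = (4.2179, 8.9185) → (0.89015, -1.3008) − 0.05·(4.2179, 8.9185) = (0.679255, -1.746725)
J(0.679255, -1.746725) = 12.162311214725

12.162311214725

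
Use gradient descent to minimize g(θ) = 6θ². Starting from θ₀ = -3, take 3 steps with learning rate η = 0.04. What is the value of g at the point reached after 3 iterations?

1.067612921856

g′(θ) = 12θ
θ₁ = -3 − 0.04·(-36) = -1.56
θ₂ = -1.56 − 0.04·(-18.72) = -0.8112
θ₃ = -0.8112 − 0.04·(-9.7344) = -0.421824
g(-0.421824) = 1.067612921856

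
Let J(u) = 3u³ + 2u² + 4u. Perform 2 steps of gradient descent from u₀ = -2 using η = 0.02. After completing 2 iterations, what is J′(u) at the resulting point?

J′(u) = 9u² + 4u + 4
Step 1: J′(-2) = 32; u₁ = -2 − 0.02·32 = -2.64
Step 2: J′(-2.64) = 56.1664; u₂ = -2.64 − 0.02·56.1664 = -3.763328
J′(u) at (-3.763328) = 116.410426720256

116.410426720256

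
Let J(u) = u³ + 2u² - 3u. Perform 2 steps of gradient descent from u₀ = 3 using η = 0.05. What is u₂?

0.894

J′(u) = 3u² + 4u - 3
Step 1: J′(3) = 36; u₁ = 3 − 0.05·36 = 1.2
Step 2: J′(1.2) = 6.12; u₂ = 1.2 − 0.05·6.12 = 0.894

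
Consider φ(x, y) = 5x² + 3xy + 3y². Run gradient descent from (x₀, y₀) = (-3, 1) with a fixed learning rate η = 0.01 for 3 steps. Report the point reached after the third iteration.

(-2.270613, 1.061731)

∇φ = (10x + 3y, 3x + 6y)
(x₁, y₁) = (-3, 1) − 0.01·(-27, -3) = (-2.73, 1.03)
(x₂, y₂) = (-2.73, 1.03) − 0.01·(-24.21, -2.01) = (-2.4879, 1.0501)
(x₃, y₃) = (-2.4879, 1.0501) − 0.01·(-21.7287, -1.1631) = (-2.270613, 1.061731)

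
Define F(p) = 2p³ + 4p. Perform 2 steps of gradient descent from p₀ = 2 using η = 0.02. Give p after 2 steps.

1.111168

F′(p) = 6p² + 4
p₁ = 2 − 0.02·28 = 1.44
p₂ = 1.44 − 0.02·16.4416 = 1.111168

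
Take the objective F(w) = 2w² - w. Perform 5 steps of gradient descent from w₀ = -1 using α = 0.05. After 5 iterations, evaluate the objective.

F′(w) = 4w - 1
Step 1: F′(-1) = -5; w₁ = -1 − 0.05·(-5) = -0.75
Step 2: F′(-0.75) = -4; w₂ = -0.75 − 0.05·(-4) = -0.55
Step 3: F′(-0.55) = -3.2; w₃ = -0.55 − 0.05·(-3.2) = -0.39
Step 4: F′(-0.39) = -2.56; w₄ = -0.39 − 0.05·(-2.56) = -0.262
Step 5: F′(-0.262) = -2.048; w₅ = -0.262 − 0.05·(-2.048) = -0.1596
F(-0.1596) = 0.21054432

0.21054432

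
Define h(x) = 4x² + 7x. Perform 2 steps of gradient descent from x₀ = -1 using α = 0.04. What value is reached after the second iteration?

-0.9328

h′(x) = 8x + 7
x₁ = -1 − 0.04·(-1) = -0.96
x₂ = -0.96 − 0.04·(-0.68) = -0.9328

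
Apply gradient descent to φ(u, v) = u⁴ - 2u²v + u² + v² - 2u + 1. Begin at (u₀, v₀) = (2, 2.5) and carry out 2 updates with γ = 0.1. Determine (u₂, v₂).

∇φ = (4u³ - 4uv + 2u - 2, -2u² + 2v)
(u₁, v₁) = (2, 2.5) − 0.1·(14, -3) = (0.6, 2.8)
(u₂, v₂) = (0.6, 2.8) − 0.1·(-6.656, 4.88) = (1.2656, 2.312)

(1.2656, 2.312)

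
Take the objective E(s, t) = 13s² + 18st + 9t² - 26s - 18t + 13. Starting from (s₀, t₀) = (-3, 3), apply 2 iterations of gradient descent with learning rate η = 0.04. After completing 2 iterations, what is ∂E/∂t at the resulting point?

-2.1024

∇E = (26s + 18t - 26, 18s + 18t - 18)
Step 1: at (-3, 3), ∇E = (-50, -18) → (-3, 3) − 0.04·(-50, -18) = (-1, 3.72)
Step 2: at (-1, 3.72), ∇E = (14.96, 30.96) → (-1, 3.72) − 0.04·(14.96, 30.96) = (-1.5984, 2.4816)
∂E/∂t at (-1.5984, 2.4816) = -2.1024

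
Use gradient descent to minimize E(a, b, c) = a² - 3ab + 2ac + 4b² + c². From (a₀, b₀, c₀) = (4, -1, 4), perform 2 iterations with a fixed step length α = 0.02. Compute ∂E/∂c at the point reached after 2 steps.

13.36

∇E = (2a - 3b + 2c, -3a + 8b, 2a + 2c)
(a₁, b₁, c₁) = (4, -1, 4) − 0.02·(19, -20, 16) = (3.62, -0.6, 3.68)
(a₂, b₂, c₂) = (3.62, -0.6, 3.68) − 0.02·(16.4, -15.66, 14.6) = (3.292, -0.2868, 3.388)
∂E/∂c at (3.292, -0.2868, 3.388) = 13.36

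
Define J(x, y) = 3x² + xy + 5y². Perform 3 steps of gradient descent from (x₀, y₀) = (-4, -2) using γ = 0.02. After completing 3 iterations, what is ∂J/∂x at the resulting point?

∇J = (6x + y, x + 10y)
(x₁, y₁) = (-4, -2) − 0.02·(-26, -24) = (-3.48, -1.52)
(x₂, y₂) = (-3.48, -1.52) − 0.02·(-22.4, -18.68) = (-3.032, -1.1464)
(x₃, y₃) = (-3.032, -1.1464) − 0.02·(-19.3384, -14.496) = (-2.645232, -0.85648)
∂J/∂x at (-2.645232, -0.85648) = -16.727872

-16.727872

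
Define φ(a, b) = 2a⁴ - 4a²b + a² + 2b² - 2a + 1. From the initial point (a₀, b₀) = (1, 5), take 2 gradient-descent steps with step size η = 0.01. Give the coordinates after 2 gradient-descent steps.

∇φ = (8a³ - 8ab + 2a - 2, -4a² + 4b)
(a₁, b₁) = (1, 5) − 0.01·(-32, 16) = (1.32, 4.84)
(a₂, b₂) = (1.32, 4.84) − 0.01·(-32.070656, 12.3904) = (1.64070656, 4.716096)

(1.64070656, 4.716096)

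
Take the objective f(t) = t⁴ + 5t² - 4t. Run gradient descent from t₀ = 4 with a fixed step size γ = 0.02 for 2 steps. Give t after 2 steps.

f′(t) = 4t³ + 10t - 4
t₁ = 4 − 0.02·292 = -1.84
t₂ = -1.84 − 0.02·(-47.318016) = -0.89363968

-0.89363968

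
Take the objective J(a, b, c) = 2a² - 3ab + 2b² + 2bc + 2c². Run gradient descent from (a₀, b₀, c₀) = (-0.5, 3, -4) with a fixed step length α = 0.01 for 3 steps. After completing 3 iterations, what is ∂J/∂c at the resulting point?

∇J = (4a - 3b, -3a + 4b + 2c, 2b + 4c)
(a₁, b₁, c₁) = (-0.5, 3, -4) − 0.01·(-11, 5.5, -10) = (-0.39, 2.945, -3.9)
(a₂, b₂, c₂) = (-0.39, 2.945, -3.9) − 0.01·(-10.395, 5.15, -9.71) = (-0.28605, 2.8935, -3.8029)
(a₃, b₃, c₃) = (-0.28605, 2.8935, -3.8029) − 0.01·(-9.8247, 4.82635, -9.4246) = (-0.187803, 2.8452365, -3.708654)
∂J/∂c at (-0.187803, 2.8452365, -3.708654) = -9.144143

-9.144143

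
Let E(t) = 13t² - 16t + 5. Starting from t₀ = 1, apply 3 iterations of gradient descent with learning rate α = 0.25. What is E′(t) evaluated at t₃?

-1663.75

E′(t) = 26t - 16
Step 1: E′(1) = 10; t₁ = 1 − 0.25·10 = -1.5
Step 2: E′(-1.5) = -55; t₂ = -1.5 − 0.25·(-55) = 12.25
Step 3: E′(12.25) = 302.5; t₃ = 12.25 − 0.25·302.5 = -63.375
E′(t) at (-63.375) = -1663.75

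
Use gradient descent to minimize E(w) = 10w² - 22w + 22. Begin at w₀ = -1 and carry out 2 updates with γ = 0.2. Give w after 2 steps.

E′(w) = 20w - 22
w₁ = -1 − 0.2·(-42) = 7.4
w₂ = 7.4 − 0.2·126 = -17.8

-17.8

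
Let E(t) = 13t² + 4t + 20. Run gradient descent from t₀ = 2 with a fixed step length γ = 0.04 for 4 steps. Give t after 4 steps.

E′(t) = 26t + 4
Step 1: E′(2) = 56; t₁ = 2 − 0.04·56 = -0.24
Step 2: E′(-0.24) = -2.24; t₂ = -0.24 − 0.04·(-2.24) = -0.1504
Step 3: E′(-0.1504) = 0.0896; t₃ = -0.1504 − 0.04·0.0896 = -0.153984
Step 4: E′(-0.153984) = -0.003584; t₄ = -0.153984 − 0.04·(-0.003584) = -0.15384064

-0.15384064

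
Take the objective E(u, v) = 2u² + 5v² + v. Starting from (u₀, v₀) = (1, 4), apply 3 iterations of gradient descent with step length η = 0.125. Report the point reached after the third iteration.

(0.125, -0.1640625)

∇E = (4u, 10v + 1)
(u₁, v₁) = (1, 4) − 0.125·(4, 41) = (0.5, -1.125)
(u₂, v₂) = (0.5, -1.125) − 0.125·(2, -10.25) = (0.25, 0.15625)
(u₃, v₃) = (0.25, 0.15625) − 0.125·(1, 2.5625) = (0.125, -0.1640625)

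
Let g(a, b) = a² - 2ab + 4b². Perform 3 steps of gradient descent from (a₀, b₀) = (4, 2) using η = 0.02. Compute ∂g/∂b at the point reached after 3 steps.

5.165056

∇g = (2a - 2b, -2a + 8b)
Step 1: at (4, 2), ∇g = (4, 8) → (4, 2) − 0.02·(4, 8) = (3.92, 1.84)
Step 2: at (3.92, 1.84), ∇g = (4.16, 6.88) → (3.92, 1.84) − 0.02·(4.16, 6.88) = (3.8368, 1.7024)
Step 3: at (3.8368, 1.7024), ∇g = (4.2688, 5.9456) → (3.8368, 1.7024) − 0.02·(4.2688, 5.9456) = (3.751424, 1.583488)
∂g/∂b at (3.751424, 1.583488) = 5.165056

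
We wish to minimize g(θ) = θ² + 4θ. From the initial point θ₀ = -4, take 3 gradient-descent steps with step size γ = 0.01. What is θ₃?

-3.882384

g′(θ) = 2θ + 4
Step 1: g′(-4) = -4; θ₁ = -4 − 0.01·(-4) = -3.96
Step 2: g′(-3.96) = -3.92; θ₂ = -3.96 − 0.01·(-3.92) = -3.9208
Step 3: g′(-3.9208) = -3.8416; θ₃ = -3.9208 − 0.01·(-3.8416) = -3.882384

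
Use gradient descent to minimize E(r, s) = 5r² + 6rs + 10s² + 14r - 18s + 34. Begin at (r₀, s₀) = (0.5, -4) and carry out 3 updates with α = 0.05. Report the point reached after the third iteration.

(-1.1775, 1.065)

∇E = (10r + 6s + 14, 6r + 20s - 18)
(r₁, s₁) = (0.5, -4) − 0.05·(-5, -95) = (0.75, 0.75)
(r₂, s₂) = (0.75, 0.75) − 0.05·(26, 1.5) = (-0.55, 0.675)
(r₃, s₃) = (-0.55, 0.675) − 0.05·(12.55, -7.8) = (-1.1775, 1.065)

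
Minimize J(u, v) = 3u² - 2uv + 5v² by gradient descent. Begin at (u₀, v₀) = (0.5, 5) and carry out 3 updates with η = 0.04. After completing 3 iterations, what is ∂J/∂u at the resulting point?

2.320192

∇J = (6u - 2v, -2u + 10v)
Step 1: at (0.5, 5), ∇J = (-7, 49) → (0.5, 5) − 0.04·(-7, 49) = (0.78, 3.04)
Step 2: at (0.78, 3.04), ∇J = (-1.4, 28.84) → (0.78, 3.04) − 0.04·(-1.4, 28.84) = (0.836, 1.8864)
Step 3: at (0.836, 1.8864), ∇J = (1.2432, 17.192) → (0.836, 1.8864) − 0.04·(1.2432, 17.192) = (0.786272, 1.19872)
∂J/∂u at (0.786272, 1.19872) = 2.320192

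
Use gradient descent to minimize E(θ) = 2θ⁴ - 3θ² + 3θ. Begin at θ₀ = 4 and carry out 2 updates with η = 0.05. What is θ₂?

E′(θ) = 8θ³ - 6θ + 3
θ₁ = 4 − 0.05·491 = -20.55
θ₂ = -20.55 − 0.05·(-69300.231) = 3444.46155

3444.46155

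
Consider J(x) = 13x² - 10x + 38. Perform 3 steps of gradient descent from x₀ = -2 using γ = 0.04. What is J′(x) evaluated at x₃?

J′(x) = 26x - 10
x₁ = -2 − 0.04·(-62) = 0.48
x₂ = 0.48 − 0.04·2.48 = 0.3808
x₃ = 0.3808 − 0.04·(-0.0992) = 0.384768
J′(x) at (0.384768) = 0.003968

0.003968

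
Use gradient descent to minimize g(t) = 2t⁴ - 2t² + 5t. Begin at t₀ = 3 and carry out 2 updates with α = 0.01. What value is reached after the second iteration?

g′(t) = 8t³ - 4t + 5
Step 1: g′(3) = 209; t₁ = 3 − 0.01·209 = 0.91
Step 2: g′(0.91) = 7.388568; t₂ = 0.91 − 0.01·7.388568 = 0.83611432

0.83611432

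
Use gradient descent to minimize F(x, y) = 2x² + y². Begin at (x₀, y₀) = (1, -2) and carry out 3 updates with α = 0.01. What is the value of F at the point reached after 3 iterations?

∇F = (4x, 2y)
(x₁, y₁) = (1, -2) − 0.01·(4, -4) = (0.96, -1.96)
(x₂, y₂) = (0.96, -1.96) − 0.01·(3.84, -3.92) = (0.9216, -1.9208)
(x₃, y₃) = (0.9216, -1.9208) − 0.01·(3.6864, -3.8416) = (0.884736, -1.882384)
F(0.884736, -1.882384) = 5.108885102848

5.108885102848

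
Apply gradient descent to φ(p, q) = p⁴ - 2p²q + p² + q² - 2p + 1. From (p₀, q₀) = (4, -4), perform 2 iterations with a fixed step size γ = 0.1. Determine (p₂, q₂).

(9334.7824, 163.592)

∇φ = (4p³ - 4pq + 2p - 2, -2p² + 2q)
Step 1: at (4, -4), ∇φ = (326, -40) → (4, -4) − 0.1·(326, -40) = (-28.6, 0)
Step 2: at (-28.6, 0), ∇φ = (-93633.824, -1635.92) → (-28.6, 0) − 0.1·(-93633.824, -1635.92) = (9334.7824, 163.592)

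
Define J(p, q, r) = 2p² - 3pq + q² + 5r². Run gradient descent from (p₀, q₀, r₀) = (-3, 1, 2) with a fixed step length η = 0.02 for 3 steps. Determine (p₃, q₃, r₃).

(-2.207016, 0.417096, 1.024)

∇J = (4p - 3q, -3p + 2q, 10r)
(p₁, q₁, r₁) = (-3, 1, 2) − 0.02·(-15, 11, 20) = (-2.7, 0.78, 1.6)
(p₂, q₂, r₂) = (-2.7, 0.78, 1.6) − 0.02·(-13.14, 9.66, 16) = (-2.4372, 0.5868, 1.28)
(p₃, q₃, r₃) = (-2.4372, 0.5868, 1.28) − 0.02·(-11.5092, 8.4852, 12.8) = (-2.207016, 0.417096, 1.024)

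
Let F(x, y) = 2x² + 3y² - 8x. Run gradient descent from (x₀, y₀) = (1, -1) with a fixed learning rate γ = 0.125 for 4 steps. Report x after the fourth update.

1.9375

∇F = (4x - 8, 6y)
(x₁, y₁) = (1, -1) − 0.125·(-4, -6) = (1.5, -0.25)
(x₂, y₂) = (1.5, -0.25) − 0.125·(-2, -1.5) = (1.75, -0.0625)
(x₃, y₃) = (1.75, -0.0625) − 0.125·(-1, -0.375) = (1.875, -0.015625)
(x₄, y₄) = (1.875, -0.015625) − 0.125·(-0.5, -0.09375) = (1.9375, -0.00390625)
x = 1.9375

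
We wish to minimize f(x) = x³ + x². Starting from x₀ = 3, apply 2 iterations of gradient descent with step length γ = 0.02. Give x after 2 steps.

f′(x) = 3x² + 2x
x₁ = 3 − 0.02·33 = 2.34
x₂ = 2.34 − 0.02·21.1068 = 1.917864

1.917864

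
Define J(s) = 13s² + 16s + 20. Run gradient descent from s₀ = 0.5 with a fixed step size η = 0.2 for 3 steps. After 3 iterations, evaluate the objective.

J′(s) = 26s + 16
Step 1: J′(0.5) = 29; s₁ = 0.5 − 0.2·29 = -5.3
Step 2: J′(-5.3) = -121.8; s₂ = -5.3 − 0.2·(-121.8) = 19.06
Step 3: J′(19.06) = 511.56; s₃ = 19.06 − 0.2·511.56 = -83.252
J(-83.252) = 88789.609552

88789.609552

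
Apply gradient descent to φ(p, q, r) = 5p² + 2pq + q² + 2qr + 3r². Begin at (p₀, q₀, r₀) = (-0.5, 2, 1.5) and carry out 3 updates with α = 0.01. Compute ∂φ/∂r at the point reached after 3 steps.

∇φ = (10p + 2q, 2p + 2q + 2r, 2q + 6r)
Step 1: at (-0.5, 2, 1.5), ∇φ = (-1, 6, 13) → (-0.5, 2, 1.5) − 0.01·(-1, 6, 13) = (-0.49, 1.94, 1.37)
Step 2: at (-0.49, 1.94, 1.37), ∇φ = (-1.02, 5.64, 12.1) → (-0.49, 1.94, 1.37) − 0.01·(-1.02, 5.64, 12.1) = (-0.4798, 1.8836, 1.249)
Step 3: at (-0.4798, 1.8836, 1.249), ∇φ = (-1.0308, 5.3056, 11.2612) → (-0.4798, 1.8836, 1.249) − 0.01·(-1.0308, 5.3056, 11.2612) = (-0.469492, 1.830544, 1.136388)
∂φ/∂r at (-0.469492, 1.830544, 1.136388) = 10.479416

10.479416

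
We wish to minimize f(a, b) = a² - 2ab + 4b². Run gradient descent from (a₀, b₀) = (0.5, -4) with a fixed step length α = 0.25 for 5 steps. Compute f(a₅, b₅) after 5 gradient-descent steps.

∇f = (2a - 2b, -2a + 8b)
Step 1: at (0.5, -4), ∇f = (9, -33) → (0.5, -4) − 0.25·(9, -33) = (-1.75, 4.25)
Step 2: at (-1.75, 4.25), ∇f = (-12, 37.5) → (-1.75, 4.25) − 0.25·(-12, 37.5) = (1.25, -5.125)
Step 3: at (1.25, -5.125), ∇f = (12.75, -43.5) → (1.25, -5.125) − 0.25·(12.75, -43.5) = (-1.9375, 5.75)
Step 4: at (-1.9375, 5.75), ∇f = (-15.375, 49.875) → (-1.9375, 5.75) − 0.25·(-15.375, 49.875) = (1.90625, -6.71875)
Step 5: at (1.90625, -6.71875), ∇f = (17.25, -57.5625) → (1.90625, -6.71875) − 0.25·(17.25, -57.5625) = (-2.40625, 7.671875)
f(-2.40625, 7.671875) = 278.1416015625

278.1416015625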